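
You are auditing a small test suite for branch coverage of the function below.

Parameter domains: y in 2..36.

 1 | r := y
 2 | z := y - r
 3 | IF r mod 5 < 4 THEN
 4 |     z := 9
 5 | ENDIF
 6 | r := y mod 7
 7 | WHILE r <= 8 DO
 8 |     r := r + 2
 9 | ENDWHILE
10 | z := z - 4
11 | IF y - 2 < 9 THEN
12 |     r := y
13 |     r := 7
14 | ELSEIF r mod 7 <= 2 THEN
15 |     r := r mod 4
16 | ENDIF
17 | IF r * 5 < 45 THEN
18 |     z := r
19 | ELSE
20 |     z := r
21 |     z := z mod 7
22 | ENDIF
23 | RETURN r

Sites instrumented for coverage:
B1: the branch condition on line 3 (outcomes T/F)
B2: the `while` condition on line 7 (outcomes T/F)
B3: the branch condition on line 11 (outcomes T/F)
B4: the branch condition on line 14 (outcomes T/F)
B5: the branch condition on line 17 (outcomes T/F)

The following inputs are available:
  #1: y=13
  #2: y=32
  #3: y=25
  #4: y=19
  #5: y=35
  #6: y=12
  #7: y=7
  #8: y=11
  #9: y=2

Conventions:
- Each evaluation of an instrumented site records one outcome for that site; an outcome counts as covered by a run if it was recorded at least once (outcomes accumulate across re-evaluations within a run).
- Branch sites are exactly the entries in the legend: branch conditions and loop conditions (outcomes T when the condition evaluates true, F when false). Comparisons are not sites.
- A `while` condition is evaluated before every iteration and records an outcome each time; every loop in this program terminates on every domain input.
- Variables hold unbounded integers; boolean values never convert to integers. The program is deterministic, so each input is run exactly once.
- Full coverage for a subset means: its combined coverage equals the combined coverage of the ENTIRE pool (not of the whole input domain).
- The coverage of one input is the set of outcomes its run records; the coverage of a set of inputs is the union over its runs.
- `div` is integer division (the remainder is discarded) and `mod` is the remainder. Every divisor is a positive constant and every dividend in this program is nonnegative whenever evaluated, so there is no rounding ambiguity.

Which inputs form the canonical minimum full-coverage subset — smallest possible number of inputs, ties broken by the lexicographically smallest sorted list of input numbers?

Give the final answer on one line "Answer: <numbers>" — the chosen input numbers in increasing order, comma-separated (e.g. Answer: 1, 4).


run #1 (y=13) records B1=T, B2=T, B2=F, B3=F, B4=F, B5=F
run #2 (y=32) records B1=T, B2=T, B2=F, B3=F, B4=F, B5=F
run #3 (y=25) records B1=T, B2=T, B2=F, B3=F, B4=F, B5=F
run #4 (y=19) records B1=F, B2=T, B2=F, B3=F, B4=T, B5=T
run #5 (y=35) records B1=T, B2=T, B2=F, B3=F, B4=F, B5=F
run #6 (y=12) records B1=T, B2=T, B2=F, B3=F, B4=T, B5=T
run #7 (y=7) records B1=T, B2=T, B2=F, B3=T, B5=T
run #8 (y=11) records B1=T, B2=T, B2=F, B3=F, B4=F, B5=F
run #9 (y=2) records B1=T, B2=T, B2=F, B3=T, B5=T
pool-wide coverage (10 outcomes): B1=T, B1=F, B2=T, B2=F, B3=T, B3=F, B4=T, B4=F, B5=T, B5=F
every size-1 subset falls short of the 10 outcomes (best: 6/10)
every size-2 subset falls short of the 10 outcomes (best: 9/10)
the canonical winner is {1, 4, 7}: size 3, full 10-outcome coverage, earliest index list among size-3 covers
Answer: 1, 4, 7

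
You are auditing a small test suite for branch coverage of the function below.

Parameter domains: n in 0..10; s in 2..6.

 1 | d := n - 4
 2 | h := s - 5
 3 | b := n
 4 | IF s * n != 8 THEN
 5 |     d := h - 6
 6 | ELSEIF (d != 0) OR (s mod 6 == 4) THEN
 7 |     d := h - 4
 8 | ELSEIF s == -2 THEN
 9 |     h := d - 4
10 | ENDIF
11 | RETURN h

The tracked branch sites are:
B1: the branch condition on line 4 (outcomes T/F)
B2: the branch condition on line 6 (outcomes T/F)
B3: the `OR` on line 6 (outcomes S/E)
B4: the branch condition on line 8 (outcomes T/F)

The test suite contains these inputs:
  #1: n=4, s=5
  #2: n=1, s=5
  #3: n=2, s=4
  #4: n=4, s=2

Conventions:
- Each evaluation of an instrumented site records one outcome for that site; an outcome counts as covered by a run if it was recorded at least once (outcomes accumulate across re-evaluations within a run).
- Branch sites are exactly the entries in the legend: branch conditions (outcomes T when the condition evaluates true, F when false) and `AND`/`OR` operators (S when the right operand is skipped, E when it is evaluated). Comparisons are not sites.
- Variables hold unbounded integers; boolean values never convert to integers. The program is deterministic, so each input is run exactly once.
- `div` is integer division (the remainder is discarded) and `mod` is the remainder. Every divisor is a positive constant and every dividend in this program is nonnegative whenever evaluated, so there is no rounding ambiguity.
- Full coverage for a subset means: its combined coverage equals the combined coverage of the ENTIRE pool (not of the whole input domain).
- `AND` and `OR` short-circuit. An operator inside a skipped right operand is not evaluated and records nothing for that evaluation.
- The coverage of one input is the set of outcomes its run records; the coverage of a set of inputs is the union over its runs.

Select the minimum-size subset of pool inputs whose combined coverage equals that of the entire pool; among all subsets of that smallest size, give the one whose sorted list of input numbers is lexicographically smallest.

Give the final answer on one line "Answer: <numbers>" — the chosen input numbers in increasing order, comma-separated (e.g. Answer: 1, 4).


test 1 (n=4, s=5) fires B1->T; hits B1=T
test 2 (n=1, s=5) fires B1->T; hits B1=T
test 3 (n=2, s=4) fires B1->F, B3->S, B2->T; hits B1=F, B2=T, B3=S
test 4 (n=4, s=2) fires B1->F, B3->E, B2->F, B4->F; hits B1=F, B2=F, B3=E, B4=F
pool-wide coverage (7 outcomes): B1=T, B1=F, B2=T, B2=F, B3=S, B3=E, B4=F
size 1 is not enough: best union over all size-1 subsets is 4/7
size 2 is not enough: best union over all size-2 subsets is 6/7
inputs {1, 3, 4} (size 3) cover everything; no size-3 subset with a lexicographically smaller index list covers all 7
Answer: 1, 3, 4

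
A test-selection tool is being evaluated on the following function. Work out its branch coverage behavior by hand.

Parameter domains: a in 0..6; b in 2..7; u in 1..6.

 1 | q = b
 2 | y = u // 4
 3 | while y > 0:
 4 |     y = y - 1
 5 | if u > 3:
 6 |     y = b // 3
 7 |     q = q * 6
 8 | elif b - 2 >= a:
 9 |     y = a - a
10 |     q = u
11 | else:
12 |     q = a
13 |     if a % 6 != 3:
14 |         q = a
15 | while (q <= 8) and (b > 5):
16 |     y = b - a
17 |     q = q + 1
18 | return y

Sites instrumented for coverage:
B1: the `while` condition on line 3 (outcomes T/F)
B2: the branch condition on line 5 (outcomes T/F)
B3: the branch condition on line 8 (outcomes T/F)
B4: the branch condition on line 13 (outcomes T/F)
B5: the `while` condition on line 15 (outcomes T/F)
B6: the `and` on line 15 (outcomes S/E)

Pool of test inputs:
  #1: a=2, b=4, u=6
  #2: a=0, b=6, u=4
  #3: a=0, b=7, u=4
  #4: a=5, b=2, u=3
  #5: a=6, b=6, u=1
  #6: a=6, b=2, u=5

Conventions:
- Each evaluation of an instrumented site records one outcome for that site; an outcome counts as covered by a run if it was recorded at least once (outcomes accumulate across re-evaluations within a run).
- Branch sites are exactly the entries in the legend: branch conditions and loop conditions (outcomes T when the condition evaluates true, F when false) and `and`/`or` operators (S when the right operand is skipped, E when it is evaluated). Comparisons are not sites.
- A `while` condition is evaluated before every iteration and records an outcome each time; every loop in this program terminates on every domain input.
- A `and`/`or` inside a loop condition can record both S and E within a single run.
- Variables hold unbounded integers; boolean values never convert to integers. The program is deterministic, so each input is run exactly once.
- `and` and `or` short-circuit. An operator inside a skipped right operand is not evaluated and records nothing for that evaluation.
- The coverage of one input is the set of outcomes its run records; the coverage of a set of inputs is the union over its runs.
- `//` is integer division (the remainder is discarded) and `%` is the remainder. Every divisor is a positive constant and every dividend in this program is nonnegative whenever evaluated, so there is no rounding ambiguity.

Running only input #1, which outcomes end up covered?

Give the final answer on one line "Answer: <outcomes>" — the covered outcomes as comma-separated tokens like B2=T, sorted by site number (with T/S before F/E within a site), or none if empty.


Event log for input #1 (a=2, b=4, u=6):
  B1->T, B1->F, B2->T, B6->S, B5->F
deduplicating events, the covered set is: B1=T, B1=F, B2=T, B5=F, B6=S
Answer: B1=T, B1=F, B2=T, B5=F, B6=S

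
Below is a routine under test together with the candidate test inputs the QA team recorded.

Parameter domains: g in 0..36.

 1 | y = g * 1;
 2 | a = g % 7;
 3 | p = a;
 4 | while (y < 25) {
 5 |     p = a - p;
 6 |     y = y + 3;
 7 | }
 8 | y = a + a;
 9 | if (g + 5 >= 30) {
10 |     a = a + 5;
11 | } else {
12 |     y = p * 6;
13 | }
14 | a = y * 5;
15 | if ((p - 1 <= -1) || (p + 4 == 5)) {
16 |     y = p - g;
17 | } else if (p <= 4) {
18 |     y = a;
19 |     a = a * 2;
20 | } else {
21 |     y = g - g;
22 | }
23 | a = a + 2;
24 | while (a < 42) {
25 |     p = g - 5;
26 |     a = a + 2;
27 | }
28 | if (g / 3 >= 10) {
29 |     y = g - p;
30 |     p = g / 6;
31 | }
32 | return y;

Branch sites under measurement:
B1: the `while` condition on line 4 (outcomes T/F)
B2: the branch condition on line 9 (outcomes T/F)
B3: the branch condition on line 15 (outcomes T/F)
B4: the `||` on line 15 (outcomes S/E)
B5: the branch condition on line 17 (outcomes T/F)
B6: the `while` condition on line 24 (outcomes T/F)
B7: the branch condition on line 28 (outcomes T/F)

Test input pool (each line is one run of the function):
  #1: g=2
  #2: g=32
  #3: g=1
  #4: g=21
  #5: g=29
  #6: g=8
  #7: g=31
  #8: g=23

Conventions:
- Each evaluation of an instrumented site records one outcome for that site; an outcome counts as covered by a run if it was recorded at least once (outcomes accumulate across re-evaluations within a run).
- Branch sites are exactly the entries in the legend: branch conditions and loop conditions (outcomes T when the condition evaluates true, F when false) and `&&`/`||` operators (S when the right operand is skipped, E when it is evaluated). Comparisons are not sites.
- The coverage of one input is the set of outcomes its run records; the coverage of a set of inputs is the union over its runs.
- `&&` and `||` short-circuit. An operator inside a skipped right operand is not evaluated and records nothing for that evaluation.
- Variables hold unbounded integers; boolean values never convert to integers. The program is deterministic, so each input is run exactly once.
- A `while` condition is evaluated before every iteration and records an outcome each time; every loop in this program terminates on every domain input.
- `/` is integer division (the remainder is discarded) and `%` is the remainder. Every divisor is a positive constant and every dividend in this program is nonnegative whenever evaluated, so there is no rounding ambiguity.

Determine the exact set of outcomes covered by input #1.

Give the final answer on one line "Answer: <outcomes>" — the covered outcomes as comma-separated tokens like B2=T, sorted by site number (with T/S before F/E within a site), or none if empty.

Simulating input #1 (g=2) step by step:
  B1->T, B1->T, B1->T, B1->T, B1->T, B1->T, B1->T, B1->T, B1->F, B2->F
  B4->E, B3->F, B5->T, B6->F, B7->F
collecting distinct outcomes: B1=T, B1=F, B2=F, B3=F, B4=E, B5=T, B6=F, B7=F

Answer: B1=T, B1=F, B2=F, B3=F, B4=E, B5=T, B6=F, B7=F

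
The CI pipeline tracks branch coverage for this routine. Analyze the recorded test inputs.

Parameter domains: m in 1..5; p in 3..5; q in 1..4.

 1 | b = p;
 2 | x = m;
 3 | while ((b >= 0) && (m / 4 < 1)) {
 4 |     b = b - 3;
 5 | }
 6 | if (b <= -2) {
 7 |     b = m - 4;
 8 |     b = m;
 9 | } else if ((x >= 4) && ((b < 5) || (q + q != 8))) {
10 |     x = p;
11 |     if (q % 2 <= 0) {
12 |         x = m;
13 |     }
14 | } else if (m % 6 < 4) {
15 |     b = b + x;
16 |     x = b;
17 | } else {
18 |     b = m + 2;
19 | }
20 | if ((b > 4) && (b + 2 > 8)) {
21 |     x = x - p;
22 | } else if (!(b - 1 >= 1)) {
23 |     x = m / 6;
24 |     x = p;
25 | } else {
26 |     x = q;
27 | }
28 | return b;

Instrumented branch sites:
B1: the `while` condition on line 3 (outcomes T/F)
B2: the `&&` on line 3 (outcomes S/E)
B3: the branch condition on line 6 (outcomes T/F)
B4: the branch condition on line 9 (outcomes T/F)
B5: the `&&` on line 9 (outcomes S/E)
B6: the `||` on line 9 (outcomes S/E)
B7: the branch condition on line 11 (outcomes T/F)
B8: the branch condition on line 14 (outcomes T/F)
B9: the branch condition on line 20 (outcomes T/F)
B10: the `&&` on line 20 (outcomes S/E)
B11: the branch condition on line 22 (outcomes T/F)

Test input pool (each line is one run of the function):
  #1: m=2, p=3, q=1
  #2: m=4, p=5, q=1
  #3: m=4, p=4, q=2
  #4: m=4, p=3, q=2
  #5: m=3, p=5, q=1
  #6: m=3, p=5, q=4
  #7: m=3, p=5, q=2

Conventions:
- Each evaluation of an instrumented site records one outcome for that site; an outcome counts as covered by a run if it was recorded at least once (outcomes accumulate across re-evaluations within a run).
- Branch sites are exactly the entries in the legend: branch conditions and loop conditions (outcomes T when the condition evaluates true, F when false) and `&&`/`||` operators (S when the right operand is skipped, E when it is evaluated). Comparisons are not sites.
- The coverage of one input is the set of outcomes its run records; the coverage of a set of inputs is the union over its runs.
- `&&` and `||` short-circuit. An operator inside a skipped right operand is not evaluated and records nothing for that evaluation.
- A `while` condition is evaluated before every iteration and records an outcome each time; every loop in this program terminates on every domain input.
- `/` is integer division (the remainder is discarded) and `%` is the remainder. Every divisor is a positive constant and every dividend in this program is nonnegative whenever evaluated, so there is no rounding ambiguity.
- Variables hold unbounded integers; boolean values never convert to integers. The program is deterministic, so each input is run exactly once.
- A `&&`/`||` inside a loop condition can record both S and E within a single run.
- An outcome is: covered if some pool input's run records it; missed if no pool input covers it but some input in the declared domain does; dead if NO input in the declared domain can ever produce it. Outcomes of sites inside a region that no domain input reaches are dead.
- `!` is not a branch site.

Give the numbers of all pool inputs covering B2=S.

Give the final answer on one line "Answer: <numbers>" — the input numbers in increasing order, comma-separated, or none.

input #1 (m=2, p=3, q=1): covers B2=S
input #2 (m=4, p=5, q=1): misses B2=S
input #3 (m=4, p=4, q=2): misses B2=S
input #4 (m=4, p=3, q=2): misses B2=S
input #5 (m=3, p=5, q=1): covers B2=S
input #6 (m=3, p=5, q=4): covers B2=S
input #7 (m=3, p=5, q=2): covers B2=S

Answer: 1, 5, 6, 7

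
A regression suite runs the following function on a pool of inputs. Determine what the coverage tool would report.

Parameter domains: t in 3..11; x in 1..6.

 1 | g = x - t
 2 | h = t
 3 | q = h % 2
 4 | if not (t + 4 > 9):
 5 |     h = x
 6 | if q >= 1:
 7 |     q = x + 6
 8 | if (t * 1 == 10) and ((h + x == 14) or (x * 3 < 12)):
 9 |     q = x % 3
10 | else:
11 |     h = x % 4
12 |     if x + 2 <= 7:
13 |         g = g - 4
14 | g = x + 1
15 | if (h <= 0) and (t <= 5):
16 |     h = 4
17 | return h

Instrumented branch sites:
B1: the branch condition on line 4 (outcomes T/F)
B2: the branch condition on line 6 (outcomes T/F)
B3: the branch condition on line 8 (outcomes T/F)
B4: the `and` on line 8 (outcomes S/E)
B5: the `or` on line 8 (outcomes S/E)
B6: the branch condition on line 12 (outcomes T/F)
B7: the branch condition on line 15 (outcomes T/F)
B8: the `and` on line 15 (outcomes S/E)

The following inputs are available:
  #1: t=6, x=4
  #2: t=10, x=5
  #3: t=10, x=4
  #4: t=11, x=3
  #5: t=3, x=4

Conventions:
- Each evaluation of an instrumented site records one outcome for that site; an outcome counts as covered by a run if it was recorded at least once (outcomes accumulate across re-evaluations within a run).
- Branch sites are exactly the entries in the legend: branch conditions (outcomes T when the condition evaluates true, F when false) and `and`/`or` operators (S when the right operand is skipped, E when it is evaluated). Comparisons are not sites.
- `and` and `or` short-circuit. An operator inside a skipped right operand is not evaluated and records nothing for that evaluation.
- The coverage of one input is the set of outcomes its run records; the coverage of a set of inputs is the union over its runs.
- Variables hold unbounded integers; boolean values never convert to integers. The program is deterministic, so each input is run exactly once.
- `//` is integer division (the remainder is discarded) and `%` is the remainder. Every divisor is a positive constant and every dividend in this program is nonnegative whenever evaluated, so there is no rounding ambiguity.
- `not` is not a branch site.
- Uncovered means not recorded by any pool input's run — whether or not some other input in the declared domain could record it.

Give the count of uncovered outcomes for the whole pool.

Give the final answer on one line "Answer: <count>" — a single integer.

test 1 (t=6, x=4) fires B1->F, B2->F, B4->S, B3->F, B6->T, B8->E, B7->F; hits B1=F, B2=F, B3=F, B4=S, B6=T, B7=F, B8=E
test 2 (t=10, x=5) fires B1->F, B2->F, B4->E, B5->E, B3->F, B6->T, B8->S, B7->F; hits B1=F, B2=F, B3=F, B4=E, B5=E, B6=T, B7=F, B8=S
test 3 (t=10, x=4) fires B1->F, B2->F, B4->E, B5->S, B3->T, B8->S, B7->F; hits B1=F, B2=F, B3=T, B4=E, B5=S, B7=F, B8=S
test 4 (t=11, x=3) fires B1->F, B2->T, B4->S, B3->F, B6->T, B8->S, B7->F; hits B1=F, B2=T, B3=F, B4=S, B6=T, B7=F, B8=S
test 5 (t=3, x=4) fires B1->T, B2->T, B4->S, B3->F, B6->T, B8->E, B7->T; hits B1=T, B2=T, B3=F, B4=S, B6=T, B7=T, B8=E
union over the pool: B1=T, B1=F, B2=T, B2=F, B3=T, B3=F, B4=S, B4=E, B5=S, B5=E, B6=T, B7=T, B7=F, B8=S, B8=E
uncovered (1 of 16): B6=F

Answer: 1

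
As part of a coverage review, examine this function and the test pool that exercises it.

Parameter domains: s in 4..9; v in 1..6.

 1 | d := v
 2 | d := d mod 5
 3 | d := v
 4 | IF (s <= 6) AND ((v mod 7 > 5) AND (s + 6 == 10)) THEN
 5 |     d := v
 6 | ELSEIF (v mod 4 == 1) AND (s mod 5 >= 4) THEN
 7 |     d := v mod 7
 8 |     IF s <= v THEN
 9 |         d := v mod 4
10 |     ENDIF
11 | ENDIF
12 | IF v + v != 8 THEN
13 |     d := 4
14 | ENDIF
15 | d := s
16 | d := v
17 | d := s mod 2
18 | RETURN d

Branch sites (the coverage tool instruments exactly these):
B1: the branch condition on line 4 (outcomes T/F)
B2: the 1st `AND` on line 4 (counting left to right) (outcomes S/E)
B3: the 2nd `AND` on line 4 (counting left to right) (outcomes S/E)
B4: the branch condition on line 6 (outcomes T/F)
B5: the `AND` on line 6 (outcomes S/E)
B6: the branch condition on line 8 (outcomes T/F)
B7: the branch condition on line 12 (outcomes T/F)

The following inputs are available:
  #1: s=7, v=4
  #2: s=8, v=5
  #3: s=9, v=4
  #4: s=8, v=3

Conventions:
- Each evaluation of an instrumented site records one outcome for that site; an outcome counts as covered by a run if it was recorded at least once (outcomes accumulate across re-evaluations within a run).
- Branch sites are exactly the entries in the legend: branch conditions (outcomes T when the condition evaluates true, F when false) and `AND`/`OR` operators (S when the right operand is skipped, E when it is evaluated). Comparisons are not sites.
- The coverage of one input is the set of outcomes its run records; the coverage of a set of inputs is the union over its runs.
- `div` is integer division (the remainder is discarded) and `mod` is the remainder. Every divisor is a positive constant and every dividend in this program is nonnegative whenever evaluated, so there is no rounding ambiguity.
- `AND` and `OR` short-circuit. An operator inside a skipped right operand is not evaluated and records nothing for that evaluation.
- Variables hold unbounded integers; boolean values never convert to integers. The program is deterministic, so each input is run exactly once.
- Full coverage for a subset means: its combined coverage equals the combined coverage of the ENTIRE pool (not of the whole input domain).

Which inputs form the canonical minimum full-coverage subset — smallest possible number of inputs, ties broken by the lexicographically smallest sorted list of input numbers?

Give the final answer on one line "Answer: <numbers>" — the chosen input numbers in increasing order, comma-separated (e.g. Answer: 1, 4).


input #1, s=7, v=4: events B2->S, B1->F, B5->S, B4->F, B7->F; outcomes B1=F, B2=S, B4=F, B5=S, B7=F
input #2, s=8, v=5: events B2->S, B1->F, B5->E, B4->F, B7->T; outcomes B1=F, B2=S, B4=F, B5=E, B7=T
input #3, s=9, v=4: events B2->S, B1->F, B5->S, B4->F, B7->F; outcomes B1=F, B2=S, B4=F, B5=S, B7=F
input #4, s=8, v=3: events B2->S, B1->F, B5->S, B4->F, B7->T; outcomes B1=F, B2=S, B4=F, B5=S, B7=T
union over all inputs: B1=F, B2=S, B4=F, B5=S, B5=E, B7=T, B7=F (7 outcomes)
size 1 is not enough: best union over all size-1 subsets is 5/7
at size 2, {1, 2} reaches all 7 outcomes; every lexicographically earlier size-2 subset fails
Answer: 1, 2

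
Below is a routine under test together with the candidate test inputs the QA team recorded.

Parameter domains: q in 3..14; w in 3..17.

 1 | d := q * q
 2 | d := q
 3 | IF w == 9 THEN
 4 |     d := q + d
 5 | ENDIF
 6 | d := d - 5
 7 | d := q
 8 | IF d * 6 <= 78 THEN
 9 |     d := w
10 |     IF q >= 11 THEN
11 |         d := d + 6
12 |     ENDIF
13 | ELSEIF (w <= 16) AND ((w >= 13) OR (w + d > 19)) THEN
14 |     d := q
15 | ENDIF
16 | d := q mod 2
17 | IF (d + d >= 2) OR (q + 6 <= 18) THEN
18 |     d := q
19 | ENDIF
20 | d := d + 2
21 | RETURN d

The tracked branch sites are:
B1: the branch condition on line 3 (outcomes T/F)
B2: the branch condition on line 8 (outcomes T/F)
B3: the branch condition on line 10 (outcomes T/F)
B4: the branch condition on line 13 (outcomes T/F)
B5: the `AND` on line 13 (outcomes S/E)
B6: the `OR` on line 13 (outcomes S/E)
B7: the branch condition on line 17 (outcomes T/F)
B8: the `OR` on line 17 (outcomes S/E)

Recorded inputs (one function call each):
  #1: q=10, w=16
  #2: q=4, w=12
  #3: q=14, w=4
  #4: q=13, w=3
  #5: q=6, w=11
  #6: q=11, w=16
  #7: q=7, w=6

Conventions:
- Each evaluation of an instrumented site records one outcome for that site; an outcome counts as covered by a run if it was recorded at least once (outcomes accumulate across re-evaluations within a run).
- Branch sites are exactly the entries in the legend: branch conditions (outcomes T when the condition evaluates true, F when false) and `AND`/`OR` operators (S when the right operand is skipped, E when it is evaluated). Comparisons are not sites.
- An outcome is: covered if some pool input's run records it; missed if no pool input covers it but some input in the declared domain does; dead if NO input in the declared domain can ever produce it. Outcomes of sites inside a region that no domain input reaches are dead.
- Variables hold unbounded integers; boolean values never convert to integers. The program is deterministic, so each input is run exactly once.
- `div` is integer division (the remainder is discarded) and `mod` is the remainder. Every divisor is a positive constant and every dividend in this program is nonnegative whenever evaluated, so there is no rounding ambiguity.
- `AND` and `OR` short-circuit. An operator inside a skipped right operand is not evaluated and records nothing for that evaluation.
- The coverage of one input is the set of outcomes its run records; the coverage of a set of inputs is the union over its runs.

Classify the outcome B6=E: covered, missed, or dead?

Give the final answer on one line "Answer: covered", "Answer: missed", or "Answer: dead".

B6=E is recorded by pool input(s) 3 -> covered

Answer: covered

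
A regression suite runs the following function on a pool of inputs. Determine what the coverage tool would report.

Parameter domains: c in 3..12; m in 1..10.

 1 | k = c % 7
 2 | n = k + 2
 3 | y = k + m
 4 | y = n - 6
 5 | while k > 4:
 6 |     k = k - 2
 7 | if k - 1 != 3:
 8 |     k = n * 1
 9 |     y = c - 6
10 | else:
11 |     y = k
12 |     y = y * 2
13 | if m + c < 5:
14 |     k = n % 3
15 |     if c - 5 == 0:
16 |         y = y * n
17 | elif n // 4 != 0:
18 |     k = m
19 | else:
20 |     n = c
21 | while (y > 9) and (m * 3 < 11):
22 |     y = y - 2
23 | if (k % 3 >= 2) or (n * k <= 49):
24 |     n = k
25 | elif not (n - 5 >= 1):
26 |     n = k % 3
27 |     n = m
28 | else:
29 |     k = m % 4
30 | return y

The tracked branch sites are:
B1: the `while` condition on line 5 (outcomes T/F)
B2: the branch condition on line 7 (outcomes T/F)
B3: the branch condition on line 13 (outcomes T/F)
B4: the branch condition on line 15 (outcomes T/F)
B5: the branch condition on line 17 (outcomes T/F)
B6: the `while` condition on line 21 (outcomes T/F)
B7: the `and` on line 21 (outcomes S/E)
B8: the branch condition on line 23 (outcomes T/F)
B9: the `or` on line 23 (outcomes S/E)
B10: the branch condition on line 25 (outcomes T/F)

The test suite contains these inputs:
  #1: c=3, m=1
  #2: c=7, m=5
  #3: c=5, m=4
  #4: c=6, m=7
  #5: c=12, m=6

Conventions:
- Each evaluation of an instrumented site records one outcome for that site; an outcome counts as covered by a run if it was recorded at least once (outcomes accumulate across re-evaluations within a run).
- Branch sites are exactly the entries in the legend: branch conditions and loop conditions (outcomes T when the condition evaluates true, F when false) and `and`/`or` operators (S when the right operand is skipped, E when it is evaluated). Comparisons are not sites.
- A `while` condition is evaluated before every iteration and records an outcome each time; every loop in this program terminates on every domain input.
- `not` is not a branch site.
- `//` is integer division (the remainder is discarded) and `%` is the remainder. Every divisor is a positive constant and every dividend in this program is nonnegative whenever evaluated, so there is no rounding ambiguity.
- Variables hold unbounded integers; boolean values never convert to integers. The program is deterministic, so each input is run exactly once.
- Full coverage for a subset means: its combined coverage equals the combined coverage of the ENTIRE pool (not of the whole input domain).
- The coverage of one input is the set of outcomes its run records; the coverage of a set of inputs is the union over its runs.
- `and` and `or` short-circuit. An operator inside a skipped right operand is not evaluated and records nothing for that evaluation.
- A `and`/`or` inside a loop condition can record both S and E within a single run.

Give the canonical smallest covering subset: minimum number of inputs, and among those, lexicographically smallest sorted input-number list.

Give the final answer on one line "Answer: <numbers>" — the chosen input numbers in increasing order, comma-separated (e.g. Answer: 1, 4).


run #1 (c=3, m=1) records B1=F, B2=T, B3=T, B4=F, B6=F, B7=S, B8=T, B9=S
run #2 (c=7, m=5) records B1=F, B2=T, B3=F, B5=F, B6=F, B7=S, B8=T, B9=S
run #3 (c=5, m=4) records B1=T, B1=F, B2=T, B3=F, B5=T, B6=F, B7=S, B8=T, B9=E
run #4 (c=6, m=7) records B1=T, B1=F, B2=F, B3=F, B5=T, B6=F, B7=S, B8=F, B9=E, B10=F
run #5 (c=12, m=6) records B1=T, B1=F, B2=T, B3=F, B5=T, B6=F, B7=S, B8=T, B9=E
together the pool reaches 16 outcomes: B1=T, B1=F, B2=T, B2=F, B3=T, B3=F, B4=F, B5=T, B5=F, B6=F, B7=S, B8=T, B8=F, B9=S, B9=E, B10=F
every size-1 subset falls short of the 16 outcomes (best: 10/16)
every size-2 subset falls short of the 16 outcomes (best: 15/16)
the canonical winner is {1, 2, 4}: size 3, full 16-outcome coverage, earliest index list among size-3 covers
Answer: 1, 2, 4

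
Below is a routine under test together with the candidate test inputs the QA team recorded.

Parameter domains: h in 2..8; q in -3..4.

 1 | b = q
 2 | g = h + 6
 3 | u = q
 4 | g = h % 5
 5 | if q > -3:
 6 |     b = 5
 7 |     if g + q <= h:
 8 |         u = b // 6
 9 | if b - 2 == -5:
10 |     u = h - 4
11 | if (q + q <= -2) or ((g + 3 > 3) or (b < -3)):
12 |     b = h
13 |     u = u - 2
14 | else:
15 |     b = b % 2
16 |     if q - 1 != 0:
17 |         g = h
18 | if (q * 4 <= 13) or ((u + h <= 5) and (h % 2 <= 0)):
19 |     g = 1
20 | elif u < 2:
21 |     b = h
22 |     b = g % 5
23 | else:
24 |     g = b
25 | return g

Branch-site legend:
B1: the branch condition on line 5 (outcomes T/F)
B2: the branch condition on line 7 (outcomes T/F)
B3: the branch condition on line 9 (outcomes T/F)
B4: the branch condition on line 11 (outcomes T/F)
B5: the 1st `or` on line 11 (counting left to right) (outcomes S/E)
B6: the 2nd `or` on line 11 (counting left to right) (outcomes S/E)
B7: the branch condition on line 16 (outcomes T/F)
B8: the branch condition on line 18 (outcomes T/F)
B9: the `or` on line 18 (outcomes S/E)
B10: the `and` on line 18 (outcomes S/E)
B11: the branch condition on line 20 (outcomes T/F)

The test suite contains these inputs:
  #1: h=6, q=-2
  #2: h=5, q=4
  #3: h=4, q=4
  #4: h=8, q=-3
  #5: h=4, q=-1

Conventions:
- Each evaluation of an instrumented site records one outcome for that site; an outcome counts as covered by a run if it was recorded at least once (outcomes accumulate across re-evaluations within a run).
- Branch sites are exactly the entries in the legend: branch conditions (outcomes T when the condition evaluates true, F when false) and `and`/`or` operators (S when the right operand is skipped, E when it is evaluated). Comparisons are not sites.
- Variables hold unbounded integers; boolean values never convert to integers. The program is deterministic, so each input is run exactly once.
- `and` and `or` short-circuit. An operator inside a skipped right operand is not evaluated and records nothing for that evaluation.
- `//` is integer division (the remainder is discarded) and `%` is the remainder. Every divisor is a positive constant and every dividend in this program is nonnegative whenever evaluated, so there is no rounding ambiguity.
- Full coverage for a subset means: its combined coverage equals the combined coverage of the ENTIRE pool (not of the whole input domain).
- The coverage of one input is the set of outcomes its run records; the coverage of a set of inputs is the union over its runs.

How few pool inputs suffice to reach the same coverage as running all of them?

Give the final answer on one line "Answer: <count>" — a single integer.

input #1, h=6, q=-2: events B1->T, B2->T, B3->F, B5->S, B4->T, B9->S, B8->T; outcomes B1=T, B2=T, B3=F, B4=T, B5=S, B8=T, B9=S
input #2, h=5, q=4: events B1->T, B2->T, B3->F, B5->E, B6->E, B4->F, B7->T, B9->E, B10->E, B8->F, B11->T; outcomes B1=T, B2=T, B3=F, B4=F, B5=E, B6=E, B7=T, B8=F, B9=E, B10=E, B11=T
input #3, h=4, q=4: events B1->T, B2->F, B3->F, B5->E, B6->S, B4->T, B9->E, B10->S, B8->F, B11->F; outcomes B1=T, B2=F, B3=F, B4=T, B5=E, B6=S, B8=F, B9=E, B10=S, B11=F
input #4, h=8, q=-3: events B1->F, B3->T, B5->S, B4->T, B9->S, B8->T; outcomes B1=F, B3=T, B4=T, B5=S, B8=T, B9=S
input #5, h=4, q=-1: events B1->T, B2->T, B3->F, B5->S, B4->T, B9->S, B8->T; outcomes B1=T, B2=T, B3=F, B4=T, B5=S, B8=T, B9=S
together the pool reaches 21 outcomes: B1=T, B1=F, B2=T, B2=F, B3=T, B3=F, B4=T, B4=F, B5=S, B5=E, B6=S, B6=E, B7=T, B8=T, B8=F, B9=S, B9=E, B10=S, B10=E, B11=T, B11=F
every size-1 subset falls short of the 21 outcomes (best: 11/21)
every size-2 subset falls short of the 21 outcomes (best: 17/21)
the canonical winner is {2, 3, 4}: size 3, full 21-outcome coverage, earliest index list among size-3 covers

Answer: 3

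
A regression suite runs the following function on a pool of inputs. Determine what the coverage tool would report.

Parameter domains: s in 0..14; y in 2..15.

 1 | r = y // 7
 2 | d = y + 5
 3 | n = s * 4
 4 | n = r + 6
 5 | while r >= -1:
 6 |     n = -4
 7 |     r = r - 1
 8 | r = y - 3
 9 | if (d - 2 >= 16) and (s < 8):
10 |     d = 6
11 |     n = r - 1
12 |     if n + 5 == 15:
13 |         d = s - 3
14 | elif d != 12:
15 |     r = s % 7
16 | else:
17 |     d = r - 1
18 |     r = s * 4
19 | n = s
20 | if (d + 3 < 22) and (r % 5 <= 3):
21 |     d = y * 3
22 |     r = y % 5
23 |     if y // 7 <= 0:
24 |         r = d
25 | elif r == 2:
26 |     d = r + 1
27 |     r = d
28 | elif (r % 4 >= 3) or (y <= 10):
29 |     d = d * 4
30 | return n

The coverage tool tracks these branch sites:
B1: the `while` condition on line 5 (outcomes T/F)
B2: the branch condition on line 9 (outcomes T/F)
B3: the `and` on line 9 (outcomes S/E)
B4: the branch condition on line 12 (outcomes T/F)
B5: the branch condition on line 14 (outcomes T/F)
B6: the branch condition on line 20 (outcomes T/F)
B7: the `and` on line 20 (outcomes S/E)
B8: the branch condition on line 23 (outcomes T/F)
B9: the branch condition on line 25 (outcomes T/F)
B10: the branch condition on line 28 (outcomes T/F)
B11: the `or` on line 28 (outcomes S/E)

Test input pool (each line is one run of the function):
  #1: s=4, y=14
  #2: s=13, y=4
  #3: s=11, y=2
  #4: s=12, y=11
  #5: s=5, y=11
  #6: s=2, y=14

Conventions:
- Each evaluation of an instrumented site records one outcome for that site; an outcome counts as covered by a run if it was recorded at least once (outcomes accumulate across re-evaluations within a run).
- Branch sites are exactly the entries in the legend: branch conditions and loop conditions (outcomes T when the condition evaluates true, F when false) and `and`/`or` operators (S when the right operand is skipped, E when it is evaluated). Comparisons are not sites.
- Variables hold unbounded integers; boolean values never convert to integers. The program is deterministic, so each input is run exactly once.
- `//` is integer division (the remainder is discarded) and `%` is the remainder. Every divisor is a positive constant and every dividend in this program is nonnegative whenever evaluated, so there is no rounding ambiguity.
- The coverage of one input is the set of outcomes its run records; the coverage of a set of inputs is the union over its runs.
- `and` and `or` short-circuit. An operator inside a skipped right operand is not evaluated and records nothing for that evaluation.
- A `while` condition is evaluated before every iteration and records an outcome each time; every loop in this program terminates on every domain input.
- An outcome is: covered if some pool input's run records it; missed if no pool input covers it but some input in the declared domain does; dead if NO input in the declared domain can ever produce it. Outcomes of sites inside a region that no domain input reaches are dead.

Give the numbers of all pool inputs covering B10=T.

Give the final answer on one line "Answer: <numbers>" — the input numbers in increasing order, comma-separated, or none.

input #1 (s=4, y=14): does not produce B10=T
input #2 (s=13, y=4): does not produce B10=T
input #3 (s=11, y=2): produces B10=T
input #4 (s=12, y=11): does not produce B10=T
input #5 (s=5, y=11): does not produce B10=T
input #6 (s=2, y=14): does not produce B10=T

Answer: 3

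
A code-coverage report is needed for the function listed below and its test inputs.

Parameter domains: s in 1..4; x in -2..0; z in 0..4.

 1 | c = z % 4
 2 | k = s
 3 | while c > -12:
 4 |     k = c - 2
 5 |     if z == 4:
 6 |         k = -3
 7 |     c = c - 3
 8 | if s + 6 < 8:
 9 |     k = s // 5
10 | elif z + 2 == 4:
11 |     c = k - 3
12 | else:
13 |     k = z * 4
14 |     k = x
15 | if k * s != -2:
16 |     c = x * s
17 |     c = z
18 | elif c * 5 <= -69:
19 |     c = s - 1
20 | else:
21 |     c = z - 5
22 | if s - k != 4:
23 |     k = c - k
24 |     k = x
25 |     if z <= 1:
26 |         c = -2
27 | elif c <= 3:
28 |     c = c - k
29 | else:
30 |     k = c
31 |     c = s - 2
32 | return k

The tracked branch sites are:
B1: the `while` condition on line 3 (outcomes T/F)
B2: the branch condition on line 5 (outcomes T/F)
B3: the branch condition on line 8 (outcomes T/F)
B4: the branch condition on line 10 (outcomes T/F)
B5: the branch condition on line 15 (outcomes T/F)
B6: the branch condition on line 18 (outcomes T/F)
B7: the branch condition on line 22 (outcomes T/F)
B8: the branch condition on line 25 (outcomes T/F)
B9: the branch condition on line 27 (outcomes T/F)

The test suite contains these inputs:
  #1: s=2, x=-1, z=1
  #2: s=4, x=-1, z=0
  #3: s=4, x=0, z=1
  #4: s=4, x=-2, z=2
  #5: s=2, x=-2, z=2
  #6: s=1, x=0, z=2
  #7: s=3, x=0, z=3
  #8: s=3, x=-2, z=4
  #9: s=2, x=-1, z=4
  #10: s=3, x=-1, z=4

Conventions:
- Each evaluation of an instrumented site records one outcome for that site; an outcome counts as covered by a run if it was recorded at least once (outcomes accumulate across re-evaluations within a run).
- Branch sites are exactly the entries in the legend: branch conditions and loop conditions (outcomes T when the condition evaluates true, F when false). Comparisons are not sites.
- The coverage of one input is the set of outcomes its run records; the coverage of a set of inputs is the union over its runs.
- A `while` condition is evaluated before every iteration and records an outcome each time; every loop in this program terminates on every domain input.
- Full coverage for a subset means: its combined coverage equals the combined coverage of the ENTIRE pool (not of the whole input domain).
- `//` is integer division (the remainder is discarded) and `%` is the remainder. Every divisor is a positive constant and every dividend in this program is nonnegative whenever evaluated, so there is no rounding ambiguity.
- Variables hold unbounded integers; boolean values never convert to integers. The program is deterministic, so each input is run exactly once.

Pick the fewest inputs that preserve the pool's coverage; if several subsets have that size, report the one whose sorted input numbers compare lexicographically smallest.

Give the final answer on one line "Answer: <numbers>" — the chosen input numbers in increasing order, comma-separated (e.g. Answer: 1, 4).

test 1 (s=2, x=-1, z=1) fires B1->T, B2->F, B1->T, B2->F, B1->T, B2->F, B1->T, B2->F, B1->T, B2->F, B1->F, B3->F, B4->F, B5->F, ...; hits B1=T, B1=F, B2=F, B3=F, B4=F, B5=F, B6=T, B7=T, B8=T
test 2 (s=4, x=-1, z=0) fires B1->T, B2->F, B1->T, B2->F, B1->T, B2->F, B1->T, B2->F, B1->F, B3->F, B4->F, B5->T, B7->T, B8->T; hits B1=T, B1=F, B2=F, B3=F, B4=F, B5=T, B7=T, B8=T
test 3 (s=4, x=0, z=1) fires B1->T, B2->F, B1->T, B2->F, B1->T, B2->F, B1->T, B2->F, B1->T, B2->F, B1->F, B3->F, B4->F, B5->T, ...; hits B1=T, B1=F, B2=F, B3=F, B4=F, B5=T, B7=F, B9=T
test 4 (s=4, x=-2, z=2) fires B1->T, B2->F, B1->T, B2->F, B1->T, B2->F, B1->T, B2->F, B1->T, B2->F, B1->F, B3->F, B4->T, B5->T, ...; hits B1=T, B1=F, B2=F, B3=F, B4=T, B5=T, B7=T, B8=F
test 5 (s=2, x=-2, z=2) fires B1->T, B2->F, B1->T, B2->F, B1->T, B2->F, B1->T, B2->F, B1->T, B2->F, B1->F, B3->F, B4->T, B5->T, ...; hits B1=T, B1=F, B2=F, B3=F, B4=T, B5=T, B7=T, B8=F
test 6 (s=1, x=0, z=2) fires B1->T, B2->F, B1->T, B2->F, B1->T, B2->F, B1->T, B2->F, B1->T, B2->F, B1->F, B3->T, B5->T, B7->T, ...; hits B1=T, B1=F, B2=F, B3=T, B5=T, B7=T, B8=F
test 7 (s=3, x=0, z=3) fires B1->T, B2->F, B1->T, B2->F, B1->T, B2->F, B1->T, B2->F, B1->T, B2->F, B1->F, B3->F, B4->F, B5->T, ...; hits B1=T, B1=F, B2=F, B3=F, B4=F, B5=T, B7=T, B8=F
test 8 (s=3, x=-2, z=4) fires B1->T, B2->T, B1->T, B2->T, B1->T, B2->T, B1->T, B2->T, B1->F, B3->F, B4->F, B5->T, B7->T, B8->F; hits B1=T, B1=F, B2=T, B3=F, B4=F, B5=T, B7=T, B8=F
test 9 (s=2, x=-1, z=4) fires B1->T, B2->T, B1->T, B2->T, B1->T, B2->T, B1->T, B2->T, B1->F, B3->F, B4->F, B5->F, B6->F, B7->T, ...; hits B1=T, B1=F, B2=T, B3=F, B4=F, B5=F, B6=F, B7=T, B8=F
test 10 (s=3, x=-1, z=4) fires B1->T, B2->T, B1->T, B2->T, B1->T, B2->T, B1->T, B2->T, B1->F, B3->F, B4->F, B5->T, B7->F, B9->F; hits B1=T, B1=F, B2=T, B3=F, B4=F, B5=T, B7=F, B9=F
union over all inputs: B1=T, B1=F, B2=T, B2=F, B3=T, B3=F, B4=T, B4=F, B5=T, B5=F, B6=T, B6=F, B7=T, B7=F, B8=T, B8=F, B9=T, B9=F (18 outcomes)
size 1 is not enough: best union over all size-1 subsets is 9/18
size 2 is not enough: best union over all size-2 subsets is 13/18
size 3 is not enough: best union over all size-3 subsets is 15/18
size 4 is not enough: best union over all size-4 subsets is 16/18
size 5 is not enough: best union over all size-5 subsets is 17/18
inputs {1, 3, 4, 6, 9, 10} (size 6) cover everything; no size-6 subset with a lexicographically smaller index list covers all 18

Answer: 1, 3, 4, 6, 9, 10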